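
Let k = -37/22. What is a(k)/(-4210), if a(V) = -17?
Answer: 17/4210 ≈ 0.0040380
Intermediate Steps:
k = -37/22 (k = -37*1/22 = -37/22 ≈ -1.6818)
a(k)/(-4210) = -17/(-4210) = -17*(-1/4210) = 17/4210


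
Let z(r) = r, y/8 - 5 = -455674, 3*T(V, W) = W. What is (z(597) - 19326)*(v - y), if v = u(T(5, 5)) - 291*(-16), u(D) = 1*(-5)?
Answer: -68360906187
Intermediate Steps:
T(V, W) = W/3
y = -3645352 (y = 40 + 8*(-455674) = 40 - 3645392 = -3645352)
u(D) = -5
v = 4651 (v = -5 - 291*(-16) = -5 + 4656 = 4651)
(z(597) - 19326)*(v - y) = (597 - 19326)*(4651 - 1*(-3645352)) = -18729*(4651 + 3645352) = -18729*3650003 = -68360906187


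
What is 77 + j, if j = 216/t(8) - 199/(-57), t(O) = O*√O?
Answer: 4588/57 + 27*√2/4 ≈ 90.037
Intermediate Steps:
t(O) = O^(3/2)
j = 199/57 + 27*√2/4 (j = 216/(8^(3/2)) - 199/(-57) = 216/((16*√2)) - 199*(-1/57) = 216*(√2/32) + 199/57 = 27*√2/4 + 199/57 = 199/57 + 27*√2/4 ≈ 13.037)
77 + j = 77 + (199/57 + 27*√2/4) = 4588/57 + 27*√2/4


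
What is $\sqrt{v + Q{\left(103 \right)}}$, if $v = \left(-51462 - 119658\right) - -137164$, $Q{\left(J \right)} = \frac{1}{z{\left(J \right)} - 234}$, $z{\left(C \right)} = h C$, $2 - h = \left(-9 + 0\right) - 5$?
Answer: $\frac{i \sqrt{67891489162}}{1414} \approx 184.27 i$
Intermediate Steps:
$h = 16$ ($h = 2 - \left(\left(-9 + 0\right) - 5\right) = 2 - \left(-9 - 5\right) = 2 - -14 = 2 + 14 = 16$)
$z{\left(C \right)} = 16 C$
$Q{\left(J \right)} = \frac{1}{-234 + 16 J}$ ($Q{\left(J \right)} = \frac{1}{16 J - 234} = \frac{1}{-234 + 16 J}$)
$v = -33956$ ($v = \left(-51462 - 119658\right) + 137164 = -171120 + 137164 = -33956$)
$\sqrt{v + Q{\left(103 \right)}} = \sqrt{-33956 + \frac{1}{2 \left(-117 + 8 \cdot 103\right)}} = \sqrt{-33956 + \frac{1}{2 \left(-117 + 824\right)}} = \sqrt{-33956 + \frac{1}{2 \cdot 707}} = \sqrt{-33956 + \frac{1}{2} \cdot \frac{1}{707}} = \sqrt{-33956 + \frac{1}{1414}} = \sqrt{- \frac{48013783}{1414}} = \frac{i \sqrt{67891489162}}{1414}$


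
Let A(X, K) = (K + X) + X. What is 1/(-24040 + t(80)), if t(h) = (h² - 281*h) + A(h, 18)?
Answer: -1/39942 ≈ -2.5036e-5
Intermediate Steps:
A(X, K) = K + 2*X
t(h) = 18 + h² - 279*h (t(h) = (h² - 281*h) + (18 + 2*h) = 18 + h² - 279*h)
1/(-24040 + t(80)) = 1/(-24040 + (18 + 80² - 279*80)) = 1/(-24040 + (18 + 6400 - 22320)) = 1/(-24040 - 15902) = 1/(-39942) = -1/39942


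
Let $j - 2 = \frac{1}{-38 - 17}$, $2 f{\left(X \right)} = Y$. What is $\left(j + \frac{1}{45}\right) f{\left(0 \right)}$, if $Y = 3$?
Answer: $\frac{496}{165} \approx 3.0061$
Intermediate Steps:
$f{\left(X \right)} = \frac{3}{2}$ ($f{\left(X \right)} = \frac{1}{2} \cdot 3 = \frac{3}{2}$)
$j = \frac{109}{55}$ ($j = 2 + \frac{1}{-38 - 17} = 2 + \frac{1}{-55} = 2 - \frac{1}{55} = \frac{109}{55} \approx 1.9818$)
$\left(j + \frac{1}{45}\right) f{\left(0 \right)} = \left(\frac{109}{55} + \frac{1}{45}\right) \frac{3}{2} = \frac{992}{495} \cdot \frac{3}{2} = \frac{496}{165}$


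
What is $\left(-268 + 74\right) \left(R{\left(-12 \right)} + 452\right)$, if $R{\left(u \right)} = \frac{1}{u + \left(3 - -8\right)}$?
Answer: $-87494$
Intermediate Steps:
$R{\left(u \right)} = \frac{1}{11 + u}$ ($R{\left(u \right)} = \frac{1}{u + \left(3 + 8\right)} = \frac{1}{u + 11} = \frac{1}{11 + u}$)
$\left(-268 + 74\right) \left(R{\left(-12 \right)} + 452\right) = \left(-268 + 74\right) \left(\frac{1}{11 - 12} + 452\right) = - 194 \left(\frac{1}{-1} + 452\right) = - 194 \left(-1 + 452\right) = \left(-194\right) 451 = -87494$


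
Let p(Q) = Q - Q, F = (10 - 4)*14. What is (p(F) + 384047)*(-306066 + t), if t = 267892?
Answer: -14660610178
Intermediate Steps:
F = 84 (F = 6*14 = 84)
p(Q) = 0
(p(F) + 384047)*(-306066 + t) = (0 + 384047)*(-306066 + 267892) = 384047*(-38174) = -14660610178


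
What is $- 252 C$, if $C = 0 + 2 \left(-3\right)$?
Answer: $1512$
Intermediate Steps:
$C = -6$ ($C = 0 - 6 = -6$)
$- 252 C = \left(-252\right) \left(-6\right) = 1512$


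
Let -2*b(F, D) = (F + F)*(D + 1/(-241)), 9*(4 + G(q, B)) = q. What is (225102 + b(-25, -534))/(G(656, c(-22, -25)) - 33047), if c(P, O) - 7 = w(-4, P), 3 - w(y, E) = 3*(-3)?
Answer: -459289863/71529523 ≈ -6.4210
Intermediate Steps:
w(y, E) = 12 (w(y, E) = 3 - 3*(-3) = 3 - 1*(-9) = 3 + 9 = 12)
c(P, O) = 19 (c(P, O) = 7 + 12 = 19)
G(q, B) = -4 + q/9
b(F, D) = -F*(-1/241 + D) (b(F, D) = -(F + F)*(D + 1/(-241))/2 = -2*F*(D - 1/241)/2 = -2*F*(-1/241 + D)/2 = -F*(-1/241 + D))
(225102 + b(-25, -534))/(G(656, c(-22, -25)) - 33047) = (225102 - 25*(1/241 - 1*(-534)))/((-4 + (⅑)*656) - 33047) = (225102 - 25*(1/241 + 534))/((-4 + 656/9) - 33047) = (225102 - 25*128695/241)/(620/9 - 33047) = (225102 - 3217375/241)/(-296803/9) = (51032207/241)*(-9/296803) = -459289863/71529523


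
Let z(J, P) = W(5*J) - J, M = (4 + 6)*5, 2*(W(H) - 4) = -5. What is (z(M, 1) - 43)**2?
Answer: 33489/4 ≈ 8372.3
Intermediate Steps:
W(H) = 3/2 (W(H) = 4 + (1/2)*(-5) = 4 - 5/2 = 3/2)
M = 50 (M = 10*5 = 50)
z(J, P) = 3/2 - J
(z(M, 1) - 43)**2 = ((3/2 - 1*50) - 43)**2 = ((3/2 - 50) - 43)**2 = (-97/2 - 43)**2 = (-183/2)**2 = 33489/4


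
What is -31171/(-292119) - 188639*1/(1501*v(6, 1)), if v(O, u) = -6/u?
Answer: 6153973563/292313746 ≈ 21.053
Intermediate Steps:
-31171/(-292119) - 188639*1/(1501*v(6, 1)) = -31171/(-292119) - 188639/((19*(-6/1))*79) = -31171*(-1/292119) - 188639/((19*(-6*1))*79) = 31171/292119 - 188639/((19*(-6))*79) = 31171/292119 - 188639/((-114*79)) = 31171/292119 - 188639/(-9006) = 31171/292119 - 188639*(-1/9006) = 31171/292119 + 188639/9006 = 6153973563/292313746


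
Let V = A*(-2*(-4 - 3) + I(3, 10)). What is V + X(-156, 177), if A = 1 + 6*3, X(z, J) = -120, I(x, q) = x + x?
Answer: 260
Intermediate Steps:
I(x, q) = 2*x
A = 19 (A = 1 + 18 = 19)
V = 380 (V = 19*(-2*(-4 - 3) + 2*3) = 19*(-2*(-7) + 6) = 19*(14 + 6) = 19*20 = 380)
V + X(-156, 177) = 380 - 120 = 260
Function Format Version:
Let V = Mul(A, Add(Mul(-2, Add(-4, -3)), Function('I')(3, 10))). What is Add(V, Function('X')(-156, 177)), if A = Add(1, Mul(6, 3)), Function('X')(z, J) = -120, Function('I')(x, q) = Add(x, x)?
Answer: 260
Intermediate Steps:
Function('I')(x, q) = Mul(2, x)
A = 19 (A = Add(1, 18) = 19)
V = 380 (V = Mul(19, Add(Mul(-2, Add(-4, -3)), Mul(2, 3))) = Mul(19, Add(Mul(-2, -7), 6)) = Mul(19, Add(14, 6)) = Mul(19, 20) = 380)
Add(V, Function('X')(-156, 177)) = Add(380, -120) = 260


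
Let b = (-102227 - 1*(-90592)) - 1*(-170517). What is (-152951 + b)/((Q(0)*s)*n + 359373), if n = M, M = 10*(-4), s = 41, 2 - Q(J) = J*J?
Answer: 5931/356093 ≈ 0.016656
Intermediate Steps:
Q(J) = 2 - J**2 (Q(J) = 2 - J*J = 2 - J**2)
M = -40
b = 158882 (b = (-102227 + 90592) + 170517 = -11635 + 170517 = 158882)
n = -40
(-152951 + b)/((Q(0)*s)*n + 359373) = (-152951 + 158882)/(((2 - 1*0**2)*41)*(-40) + 359373) = 5931/(((2 - 1*0)*41)*(-40) + 359373) = 5931/(((2 + 0)*41)*(-40) + 359373) = 5931/((2*41)*(-40) + 359373) = 5931/(82*(-40) + 359373) = 5931/(-3280 + 359373) = 5931/356093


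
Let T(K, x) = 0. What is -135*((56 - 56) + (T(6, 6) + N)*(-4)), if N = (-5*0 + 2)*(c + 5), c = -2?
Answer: 3240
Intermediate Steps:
N = 6 (N = (-5*0 + 2)*(-2 + 5) = (0 + 2)*3 = 2*3 = 6)
-135*((56 - 56) + (T(6, 6) + N)*(-4)) = -135*((56 - 56) + (0 + 6)*(-4)) = -135*(0 + 6*(-4)) = -135*(0 - 24) = -135*(-24) = 3240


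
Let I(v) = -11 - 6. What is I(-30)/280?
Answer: -17/280 ≈ -0.060714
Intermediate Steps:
I(v) = -17
I(-30)/280 = -17/280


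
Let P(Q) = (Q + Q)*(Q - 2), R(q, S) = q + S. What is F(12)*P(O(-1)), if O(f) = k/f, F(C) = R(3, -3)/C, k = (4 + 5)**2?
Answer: 0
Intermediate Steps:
k = 81 (k = 9**2 = 81)
R(q, S) = S + q
F(C) = 0 (F(C) = (-3 + 3)/C = 0/C = 0)
O(f) = 81/f
P(Q) = 2*Q*(-2 + Q) (P(Q) = (2*Q)*(-2 + Q) = 2*Q*(-2 + Q))
F(12)*P(O(-1)) = 0*(2*(81/(-1))*(-2 + 81/(-1))) = 0*(2*(81*(-1))*(-2 + 81*(-1))) = 0*(2*(-81)*(-2 - 81)) = 0*(2*(-81)*(-83)) = 0*13446 = 0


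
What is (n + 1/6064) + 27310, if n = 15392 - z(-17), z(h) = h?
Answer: 259048017/6064 ≈ 42719.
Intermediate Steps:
n = 15409 (n = 15392 - 1*(-17) = 15392 + 17 = 15409)
(n + 1/6064) + 27310 = (15409 + 1/6064) + 27310 = 93440177/6064 + 27310 = 259048017/6064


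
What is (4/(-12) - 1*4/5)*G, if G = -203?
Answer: 3451/15 ≈ 230.07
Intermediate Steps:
(4/(-12) - 1*4/5)*G = (4/(-12) - 1*4/5)*(-203) = (4*(-1/12) - 4*⅕)*(-203) = (-⅓ - ⅘)*(-203) = -17/15*(-203) = 3451/15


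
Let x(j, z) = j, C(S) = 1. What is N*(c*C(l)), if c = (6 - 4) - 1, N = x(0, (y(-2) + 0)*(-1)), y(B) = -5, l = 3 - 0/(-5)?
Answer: 0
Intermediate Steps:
l = 3 (l = 3 - 0*(-1)/5 = 3 - 1*0 = 3 + 0 = 3)
N = 0
c = 1 (c = 2 - 1 = 1)
N*(c*C(l)) = 0*(1*1) = 0*1 = 0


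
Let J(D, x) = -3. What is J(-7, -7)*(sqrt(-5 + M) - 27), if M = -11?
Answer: 81 - 12*I ≈ 81.0 - 12.0*I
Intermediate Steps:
J(-7, -7)*(sqrt(-5 + M) - 27) = -3*(sqrt(-5 - 11) - 27) = -3*(sqrt(-16) - 27) = -3*(4*I - 27) = -3*(-27 + 4*I) = 81 - 12*I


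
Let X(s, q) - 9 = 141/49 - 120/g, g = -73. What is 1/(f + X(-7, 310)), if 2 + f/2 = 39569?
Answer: 3577/283110684 ≈ 1.2635e-5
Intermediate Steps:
X(s, q) = 48366/3577 (X(s, q) = 9 + (141/49 - 120/(-73)) = 9 + (141*(1/49) - 120*(-1/73)) = 9 + (141/49 + 120/73) = 9 + 16173/3577 = 48366/3577)
f = 79134 (f = -4 + 2*39569 = -4 + 79138 = 79134)
1/(f + X(-7, 310)) = 1/(79134 + 48366/3577) = 1/(283110684/3577) = 3577/283110684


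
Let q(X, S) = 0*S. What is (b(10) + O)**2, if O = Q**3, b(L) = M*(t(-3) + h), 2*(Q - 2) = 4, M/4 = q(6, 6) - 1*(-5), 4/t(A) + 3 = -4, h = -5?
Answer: 110224/49 ≈ 2249.5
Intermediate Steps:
q(X, S) = 0
t(A) = -4/7 (t(A) = 4/(-3 - 4) = 4/(-7) = 4*(-1/7) = -4/7)
M = 20 (M = 4*(0 - 1*(-5)) = 4*(0 + 5) = 4*5 = 20)
Q = 4 (Q = 2 + (1/2)*4 = 2 + 2 = 4)
b(L) = -780/7 (b(L) = 20*(-4/7 - 5) = 20*(-39/7) = -780/7)
O = 64 (O = 4**3 = 64)
(b(10) + O)**2 = (-780/7 + 64)**2 = (-332/7)**2 = 110224/49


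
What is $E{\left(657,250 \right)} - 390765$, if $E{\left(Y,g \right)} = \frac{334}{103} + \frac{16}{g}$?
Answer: $- \frac{5031056801}{12875} \approx -3.9076 \cdot 10^{5}$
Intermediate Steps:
$E{\left(Y,g \right)} = \frac{334}{103} + \frac{16}{g}$ ($E{\left(Y,g \right)} = 334 \cdot \frac{1}{103} + \frac{16}{g} = \frac{334}{103} + \frac{16}{g}$)
$E{\left(657,250 \right)} - 390765 = \left(\frac{334}{103} + \frac{16}{250}\right) - 390765 = \left(\frac{334}{103} + 16 \cdot \frac{1}{250}\right) - 390765 = \left(\frac{334}{103} + \frac{8}{125}\right) - 390765 = \frac{42574}{12875} - 390765 = - \frac{5031056801}{12875}$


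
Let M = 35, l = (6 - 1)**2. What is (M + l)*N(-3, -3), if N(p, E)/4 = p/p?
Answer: 240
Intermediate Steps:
l = 25 (l = 5**2 = 25)
N(p, E) = 4 (N(p, E) = 4*(p/p) = 4*1 = 4)
(M + l)*N(-3, -3) = (35 + 25)*4 = 60*4 = 240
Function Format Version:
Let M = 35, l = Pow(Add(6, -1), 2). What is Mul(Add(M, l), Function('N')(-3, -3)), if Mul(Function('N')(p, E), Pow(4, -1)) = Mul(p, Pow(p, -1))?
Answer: 240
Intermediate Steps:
l = 25 (l = Pow(5, 2) = 25)
Function('N')(p, E) = 4 (Function('N')(p, E) = Mul(4, Mul(p, Pow(p, -1))) = Mul(4, 1) = 4)
Mul(Add(M, l), Function('N')(-3, -3)) = Mul(Add(35, 25), 4) = Mul(60, 4) = 240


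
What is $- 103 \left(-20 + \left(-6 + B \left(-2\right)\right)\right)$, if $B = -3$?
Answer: $2060$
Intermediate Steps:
$- 103 \left(-20 + \left(-6 + B \left(-2\right)\right)\right) = - 103 \left(-20 - 0\right) = - 103 \left(-20 + \left(-6 + 6\right)\right) = - 103 \left(-20 + 0\right) = \left(-103\right) \left(-20\right) = 2060$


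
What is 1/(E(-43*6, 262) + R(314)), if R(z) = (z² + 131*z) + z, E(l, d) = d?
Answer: 1/140306 ≈ 7.1273e-6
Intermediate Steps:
R(z) = z² + 132*z
1/(E(-43*6, 262) + R(314)) = 1/(262 + 314*(132 + 314)) = 1/(262 + 314*446) = 1/(262 + 140044) = 1/140306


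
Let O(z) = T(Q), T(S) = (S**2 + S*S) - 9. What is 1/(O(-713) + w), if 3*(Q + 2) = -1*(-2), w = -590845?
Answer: -9/5317654 ≈ -1.6925e-6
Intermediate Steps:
Q = -4/3 (Q = -2 + (-1*(-2))/3 = -2 + (1/3)*2 = -2 + 2/3 = -4/3 ≈ -1.3333)
T(S) = -9 + 2*S**2 (T(S) = (S**2 + S**2) - 9 = 2*S**2 - 9 = -9 + 2*S**2)
O(z) = -49/9 (O(z) = -9 + 2*(-4/3)**2 = -9 + 2*(16/9) = -9 + 32/9 = -49/9)
1/(O(-713) + w) = 1/(-49/9 - 590845) = 1/(-5317654/9) = -9/5317654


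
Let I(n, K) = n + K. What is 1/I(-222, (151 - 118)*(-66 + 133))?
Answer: 1/1989 ≈ 0.00050277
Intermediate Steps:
I(n, K) = K + n
1/I(-222, (151 - 118)*(-66 + 133)) = 1/((151 - 118)*(-66 + 133) - 222) = 1/(33*67 - 222) = 1/(2211 - 222) = 1/1989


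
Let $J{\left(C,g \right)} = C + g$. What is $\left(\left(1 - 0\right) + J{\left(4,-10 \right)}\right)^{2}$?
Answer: $25$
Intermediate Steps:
$\left(\left(1 - 0\right) + J{\left(4,-10 \right)}\right)^{2} = \left(\left(1 - 0\right) + \left(4 - 10\right)\right)^{2} = \left(\left(1 + 0\right) - 6\right)^{2} = \left(1 - 6\right)^{2} = \left(-5\right)^{2} = 25$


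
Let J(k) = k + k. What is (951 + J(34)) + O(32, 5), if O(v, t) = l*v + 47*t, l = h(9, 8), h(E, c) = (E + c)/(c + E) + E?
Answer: 1574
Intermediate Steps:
h(E, c) = 1 + E (h(E, c) = (E + c)/(E + c) + E = 1 + E)
l = 10 (l = 1 + 9 = 10)
J(k) = 2*k
O(v, t) = 10*v + 47*t
(951 + J(34)) + O(32, 5) = (951 + 2*34) + (10*32 + 47*5) = (951 + 68) + (320 + 235) = 1019 + 555 = 1574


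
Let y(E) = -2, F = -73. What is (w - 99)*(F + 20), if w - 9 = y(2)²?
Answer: 4558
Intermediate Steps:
w = 13 (w = 9 + (-2)² = 9 + 4 = 13)
(w - 99)*(F + 20) = (13 - 99)*(-73 + 20) = -86*(-53) = 4558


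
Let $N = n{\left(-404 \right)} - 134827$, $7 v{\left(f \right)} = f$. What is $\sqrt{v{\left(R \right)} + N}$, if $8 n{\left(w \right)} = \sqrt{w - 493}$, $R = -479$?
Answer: $\frac{\sqrt{-105758016 + 98 i \sqrt{897}}}{28} \approx 0.0050966 + 367.28 i$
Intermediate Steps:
$n{\left(w \right)} = \frac{\sqrt{-493 + w}}{8}$ ($n{\left(w \right)} = \frac{\sqrt{w - 493}}{8} = \frac{\sqrt{-493 + w}}{8}$)
$v{\left(f \right)} = \frac{f}{7}$
$N = -134827 + \frac{i \sqrt{897}}{8}$ ($N = \frac{\sqrt{-493 - 404}}{8} - 134827 = \frac{\sqrt{-897}}{8} - 134827 = \frac{i \sqrt{897}}{8} - 134827 = -134827 + \frac{i \sqrt{897}}{8} \approx -1.3483 \cdot 10^{5} + 3.7437 i$)
$\sqrt{v{\left(R \right)} + N} = \sqrt{\frac{1}{7} \left(-479\right) - \left(134827 - \frac{i \sqrt{897}}{8}\right)} = \sqrt{- \frac{479}{7} - \left(134827 - \frac{i \sqrt{897}}{8}\right)} = \sqrt{- \frac{944268}{7} + \frac{i \sqrt{897}}{8}}$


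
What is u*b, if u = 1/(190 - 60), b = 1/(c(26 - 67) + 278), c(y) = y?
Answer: 1/30810 ≈ 3.2457e-5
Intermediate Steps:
b = 1/237 (b = 1/((26 - 67) + 278) = 1/(-41 + 278) = 1/237 ≈ 0.0042194)
u = 1/130 ≈ 0.0076923
u*b = (1/130)*(1/237) = 1/30810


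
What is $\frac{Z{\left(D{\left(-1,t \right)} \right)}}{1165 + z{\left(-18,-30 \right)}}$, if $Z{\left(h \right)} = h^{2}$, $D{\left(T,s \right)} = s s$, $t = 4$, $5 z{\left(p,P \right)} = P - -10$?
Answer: $\frac{256}{1161} \approx 0.2205$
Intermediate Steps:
$z{\left(p,P \right)} = 2 + \frac{P}{5}$ ($z{\left(p,P \right)} = \frac{P - -10}{5} = \frac{P + 10}{5} = \frac{10 + P}{5} = 2 + \frac{P}{5}$)
$D{\left(T,s \right)} = s^{2}$
$\frac{Z{\left(D{\left(-1,t \right)} \right)}}{1165 + z{\left(-18,-30 \right)}} = \frac{\left(4^{2}\right)^{2}}{1165 + \left(2 + \frac{1}{5} \left(-30\right)\right)} = \frac{16^{2}}{1165 + \left(2 - 6\right)} = \frac{1}{1165 - 4} \cdot 256 = \frac{1}{1161} \cdot 256 = \frac{256}{1161}$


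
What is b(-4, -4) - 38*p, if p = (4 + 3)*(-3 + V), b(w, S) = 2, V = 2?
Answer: 268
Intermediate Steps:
p = -7 (p = (4 + 3)*(-3 + 2) = 7*(-1) = -7)
b(-4, -4) - 38*p = 2 - 38*(-7) = 2 + 266 = 268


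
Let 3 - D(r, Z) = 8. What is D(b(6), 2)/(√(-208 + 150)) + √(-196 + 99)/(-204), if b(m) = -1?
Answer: I*(-29*√97 + 510*√58)/5916 ≈ 0.60825*I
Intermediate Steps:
D(r, Z) = -5 (D(r, Z) = 3 - 1*8 = 3 - 8 = -5)
D(b(6), 2)/(√(-208 + 150)) + √(-196 + 99)/(-204) = -5/√(-208 + 150) + √(-196 + 99)/(-204) = -5*(-I*√58/58) + √(-97)*(-1/204) = -5*(-I*√58/58) + (I*√97)*(-1/204) = -(-5)*I*√58/58 - I*√97/204 = 5*I*√58/58 - I*√97/204 = -I*√97/204 + 5*I*√58/58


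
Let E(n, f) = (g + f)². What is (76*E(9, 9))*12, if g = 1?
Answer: 91200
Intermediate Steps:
E(n, f) = (1 + f)²
(76*E(9, 9))*12 = (76*(1 + 9)²)*12 = (76*10²)*12 = (76*100)*12 = 7600*12 = 91200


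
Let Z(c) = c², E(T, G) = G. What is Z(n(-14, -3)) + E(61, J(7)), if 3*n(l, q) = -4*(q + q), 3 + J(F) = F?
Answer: 68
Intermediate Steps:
J(F) = -3 + F
n(l, q) = -8*q/3 (n(l, q) = (-4*(q + q))/3 = (-8*q)/3 = -8*q/3)
Z(n(-14, -3)) + E(61, J(7)) = (-8/3*(-3))² + (-3 + 7) = 8² + 4 = 64 + 4 = 68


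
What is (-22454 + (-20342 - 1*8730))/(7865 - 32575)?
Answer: 25763/12355 ≈ 2.0852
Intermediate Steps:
(-22454 + (-20342 - 1*8730))/(7865 - 32575) = (-22454 + (-20342 - 8730))/(-24710) = (-22454 - 29072)*(-1/24710) = -51526*(-1/24710) = 25763/12355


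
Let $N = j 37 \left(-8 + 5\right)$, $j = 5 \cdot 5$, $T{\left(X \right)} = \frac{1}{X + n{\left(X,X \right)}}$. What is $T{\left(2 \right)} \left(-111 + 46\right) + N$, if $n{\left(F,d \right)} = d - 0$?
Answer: $- \frac{11165}{4} \approx -2791.3$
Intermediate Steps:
$n{\left(F,d \right)} = d$ ($n{\left(F,d \right)} = d + 0 = d$)
$T{\left(X \right)} = \frac{1}{2 X}$ ($T{\left(X \right)} = \frac{1}{X + X} = \frac{1}{2 X}$)
$j = 25$
$N = -2775$ ($N = 25 \cdot 37 \left(-8 + 5\right) = 925 \left(-3\right) = -2775$)
$T{\left(2 \right)} \left(-111 + 46\right) + N = \frac{1}{2 \cdot 2} \left(-111 + 46\right) - 2775 = \frac{1}{2} \cdot \frac{1}{2} \left(-65\right) - 2775 = \frac{1}{4} \left(-65\right) - 2775 = - \frac{65}{4} - 2775 = - \frac{11165}{4}$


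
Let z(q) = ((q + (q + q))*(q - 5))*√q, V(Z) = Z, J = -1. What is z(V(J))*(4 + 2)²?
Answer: 648*I ≈ 648.0*I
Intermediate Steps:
z(q) = 3*q^(3/2)*(-5 + q) (z(q) = ((q + 2*q)*(-5 + q))*√q = ((3*q)*(-5 + q))*√q = (3*q*(-5 + q))*√q = 3*q^(3/2)*(-5 + q))
z(V(J))*(4 + 2)² = (3*(-1)^(3/2)*(-5 - 1))*(4 + 2)² = (3*(-I)*(-6))*6² = (18*I)*36 = 648*I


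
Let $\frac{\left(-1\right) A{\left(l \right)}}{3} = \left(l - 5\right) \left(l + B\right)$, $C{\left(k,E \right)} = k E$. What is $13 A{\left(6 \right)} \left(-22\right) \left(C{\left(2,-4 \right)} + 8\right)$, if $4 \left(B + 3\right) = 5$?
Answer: $0$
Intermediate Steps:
$B = - \frac{7}{4}$ ($B = -3 + \frac{1}{4} \cdot 5 = -3 + \frac{5}{4} = - \frac{7}{4} \approx -1.75$)
$C{\left(k,E \right)} = E k$
$A{\left(l \right)} = - 3 \left(-5 + l\right) \left(- \frac{7}{4} + l\right)$ ($A{\left(l \right)} = - 3 \left(l - 5\right) \left(l - \frac{7}{4}\right) = - 3 \left(-5 + l\right) \left(- \frac{7}{4} + l\right)$)
$13 A{\left(6 \right)} \left(-22\right) \left(C{\left(2,-4 \right)} + 8\right) = 13 \left(- \frac{105}{4} - 3 \cdot 6^{2} + \frac{81}{4} \cdot 6\right) \left(-22\right) \left(\left(-4\right) 2 + 8\right) = 13 \left(- \frac{105}{4} - 108 + \frac{243}{2}\right) \left(-22\right) \left(-8 + 8\right) = 13 \left(- \frac{105}{4} - 108 + \frac{243}{2}\right) \left(-22\right) 0 = 13 \left(- \frac{51}{4}\right) \left(-22\right) 0 = \left(- \frac{663}{4}\right) \left(-22\right) 0 = \frac{7293}{2} \cdot 0 = 0$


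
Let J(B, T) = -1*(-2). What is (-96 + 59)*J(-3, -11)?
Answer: -74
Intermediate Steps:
J(B, T) = 2
(-96 + 59)*J(-3, -11) = (-96 + 59)*2 = -37*2 = -74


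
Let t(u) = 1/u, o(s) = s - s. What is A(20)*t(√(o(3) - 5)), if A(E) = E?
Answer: -4*I*√5 ≈ -8.9443*I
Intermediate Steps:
o(s) = 0
A(20)*t(√(o(3) - 5)) = 20/(√(0 - 5)) = 20/(√(-5)) = 20/((I*√5)) = 20*(-I*√5/5) = -4*I*√5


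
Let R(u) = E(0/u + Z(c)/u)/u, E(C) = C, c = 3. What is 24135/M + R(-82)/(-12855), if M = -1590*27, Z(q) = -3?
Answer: -23179526099/41230458540 ≈ -0.56219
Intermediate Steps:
R(u) = -3/u² (R(u) = (0/u - 3/u)/u = (0 - 3/u)/u = (-3/u)/u = -3/u²)
M = -42930
24135/M + R(-82)/(-12855) = 24135/(-42930) - 3/(-82)²/(-12855) = 24135*(-1/42930) - 3*1/6724*(-1/12855) = -1609/2862 - 3/6724*(-1/12855) = -1609/2862 + 1/28812340 = -23179526099/41230458540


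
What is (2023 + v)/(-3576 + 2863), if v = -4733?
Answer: 2710/713 ≈ 3.8008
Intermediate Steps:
(2023 + v)/(-3576 + 2863) = (2023 - 4733)/(-3576 + 2863) = -2710/(-713) = -2710*(-1/713) = 2710/713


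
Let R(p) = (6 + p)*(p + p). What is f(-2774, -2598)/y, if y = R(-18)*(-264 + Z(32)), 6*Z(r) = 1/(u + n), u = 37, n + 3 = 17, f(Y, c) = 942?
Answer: -2669/323132 ≈ -0.0082598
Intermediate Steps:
n = 14 (n = -3 + 17 = 14)
R(p) = 2*p*(6 + p) (R(p) = (6 + p)*(2*p) = 2*p*(6 + p))
Z(r) = 1/306 (Z(r) = 1/(6*(37 + 14)) = (1/6)/51 = (1/6)*(1/51) = 1/306)
y = -1938792/17 (y = (2*(-18)*(6 - 18))*(-264 + 1/306) = (2*(-18)*(-12))*(-80783/306) = 432*(-80783/306) = -1938792/17 ≈ -1.1405e+5)
f(-2774, -2598)/y = 942/(-1938792/17) = 942*(-17/1938792) = -2669/323132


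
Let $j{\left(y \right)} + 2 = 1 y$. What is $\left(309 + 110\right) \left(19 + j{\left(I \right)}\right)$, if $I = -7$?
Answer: $4190$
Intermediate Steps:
$j{\left(y \right)} = -2 + y$ ($j{\left(y \right)} = -2 + 1 y = -2 + y$)
$\left(309 + 110\right) \left(19 + j{\left(I \right)}\right) = \left(309 + 110\right) \left(19 - 9\right) = 419 \left(19 - 9\right) = 419 \cdot 10 = 4190$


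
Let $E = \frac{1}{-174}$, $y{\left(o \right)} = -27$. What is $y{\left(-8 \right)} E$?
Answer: $\frac{9}{58} \approx 0.15517$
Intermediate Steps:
$E = - \frac{1}{174} \approx -0.0057471$
$y{\left(-8 \right)} E = \left(-27\right) \left(- \frac{1}{174}\right) = \frac{9}{58}$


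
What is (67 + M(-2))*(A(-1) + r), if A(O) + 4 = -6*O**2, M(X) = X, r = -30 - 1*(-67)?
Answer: 1755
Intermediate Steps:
r = 37 (r = -30 + 67 = 37)
A(O) = -4 - 6*O**2
(67 + M(-2))*(A(-1) + r) = (67 - 2)*((-4 - 6*(-1)**2) + 37) = 65*((-4 - 6*1) + 37) = 65*((-4 - 6) + 37) = 65*(-10 + 37) = 65*27 = 1755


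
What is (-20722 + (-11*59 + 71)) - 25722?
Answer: -47022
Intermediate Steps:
(-20722 + (-11*59 + 71)) - 25722 = (-20722 + (-649 + 71)) - 25722 = (-20722 - 578) - 25722 = -21300 - 25722 = -47022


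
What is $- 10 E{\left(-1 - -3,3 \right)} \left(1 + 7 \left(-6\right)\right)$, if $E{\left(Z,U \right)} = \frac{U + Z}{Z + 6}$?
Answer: $\frac{1025}{4} \approx 256.25$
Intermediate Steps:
$E{\left(Z,U \right)} = \frac{U + Z}{6 + Z}$
$- 10 E{\left(-1 - -3,3 \right)} \left(1 + 7 \left(-6\right)\right) = - 10 \frac{3 - -2}{6 - -2} \left(1 + 7 \left(-6\right)\right) = - 10 \frac{3 + \left(-1 + 3\right)}{6 + \left(-1 + 3\right)} \left(1 - 42\right) = - 10 \frac{3 + 2}{6 + 2} \left(-41\right) = - 10 \cdot \frac{1}{8} \cdot 5 \left(-41\right) = - 10 \cdot \frac{5}{8} \left(-41\right) = \left(-10\right) \left(- \frac{205}{8}\right) = \frac{1025}{4}$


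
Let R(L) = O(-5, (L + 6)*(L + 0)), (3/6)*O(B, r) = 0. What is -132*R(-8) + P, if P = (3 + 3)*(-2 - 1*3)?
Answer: -30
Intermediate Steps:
O(B, r) = 0 (O(B, r) = 2*0 = 0)
R(L) = 0
P = -30 (P = 6*(-2 - 3) = 6*(-5) = -30)
-132*R(-8) + P = -132*0 - 30 = 0 - 30 = -30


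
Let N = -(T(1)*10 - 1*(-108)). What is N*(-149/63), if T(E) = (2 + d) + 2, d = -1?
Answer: 6854/21 ≈ 326.38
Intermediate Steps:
T(E) = 3 (T(E) = (2 - 1) + 2 = 1 + 2 = 3)
N = -138 (N = -(3*10 - 1*(-108)) = -(30 + 108) = -1*138 = -138)
N*(-149/63) = -(-20562)/63 = -138*(-149/63) = 6854/21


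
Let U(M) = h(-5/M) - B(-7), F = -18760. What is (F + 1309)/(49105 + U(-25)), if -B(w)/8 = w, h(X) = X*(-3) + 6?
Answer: -87255/245272 ≈ -0.35575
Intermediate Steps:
h(X) = 6 - 3*X (h(X) = -3*X + 6 = 6 - 3*X)
B(w) = -8*w
U(M) = -50 + 15/M (U(M) = (6 - (-15)/M) - (-8)*(-7) = (6 + 15/M) - 1*56 = (6 + 15/M) - 56 = -50 + 15/M)
(F + 1309)/(49105 + U(-25)) = (-18760 + 1309)/(49105 + (-50 + 15/(-25))) = -17451/(49105 + (-50 + 15*(-1/25))) = -17451/(49105 + (-50 - ⅗)) = -17451/(49105 - 253/5) = -17451/245272/5 = -17451*5/245272 = -87255/245272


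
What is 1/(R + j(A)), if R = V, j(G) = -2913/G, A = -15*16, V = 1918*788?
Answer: 80/120911691 ≈ 6.6164e-7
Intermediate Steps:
V = 1511384
A = -240
R = 1511384
1/(R + j(A)) = 1/(1511384 - 2913/(-240)) = 1/(1511384 - 2913*(-1/240)) = 1/(1511384 + 971/80) = 1/(120911691/80) = 80/120911691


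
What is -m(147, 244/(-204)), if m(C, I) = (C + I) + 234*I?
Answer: 6838/51 ≈ 134.08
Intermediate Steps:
m(C, I) = C + 235*I
-m(147, 244/(-204)) = -(147 + 235*(244/(-204))) = -(147 + 235*(244*(-1/204))) = -(147 + 235*(-61/51)) = -(147 - 14335/51) = -1*(-6838/51) = 6838/51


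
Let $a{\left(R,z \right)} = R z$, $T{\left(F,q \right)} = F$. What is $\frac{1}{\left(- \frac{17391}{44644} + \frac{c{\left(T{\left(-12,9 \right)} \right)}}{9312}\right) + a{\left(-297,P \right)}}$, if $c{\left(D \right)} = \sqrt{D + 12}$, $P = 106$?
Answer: $- \frac{44644}{1405499799} \approx -3.1764 \cdot 10^{-5}$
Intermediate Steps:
$c{\left(D \right)} = \sqrt{12 + D}$
$\frac{1}{\left(- \frac{17391}{44644} + \frac{c{\left(T{\left(-12,9 \right)} \right)}}{9312}\right) + a{\left(-297,P \right)}} = \frac{1}{\left(- \frac{17391}{44644} + \frac{\sqrt{12 - 12}}{9312}\right) - 31482} = \frac{1}{\left(\left(-17391\right) \frac{1}{44644} + \sqrt{0} \cdot \frac{1}{9312}\right) - 31482} = \frac{1}{\left(- \frac{17391}{44644} + 0 \cdot \frac{1}{9312}\right) - 31482} = \frac{1}{\left(- \frac{17391}{44644} + 0\right) - 31482} = \frac{1}{- \frac{17391}{44644} - 31482} = \frac{1}{- \frac{1405499799}{44644}} = - \frac{44644}{1405499799}$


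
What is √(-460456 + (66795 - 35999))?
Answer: 6*I*√11935 ≈ 655.48*I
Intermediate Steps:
√(-460456 + (66795 - 35999)) = √(-460456 + 30796) = √(-429660) = 6*I*√11935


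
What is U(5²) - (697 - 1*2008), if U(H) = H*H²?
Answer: 16936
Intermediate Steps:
U(H) = H³
U(5²) - (697 - 1*2008) = (5²)³ - (697 - 1*2008) = 25³ - (697 - 2008) = 15625 - 1*(-1311) = 15625 + 1311 = 16936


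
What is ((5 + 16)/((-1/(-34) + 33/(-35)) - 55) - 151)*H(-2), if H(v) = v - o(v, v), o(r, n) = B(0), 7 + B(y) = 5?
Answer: 0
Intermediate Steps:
B(y) = -2 (B(y) = -7 + 5 = -2)
o(r, n) = -2
H(v) = 2 + v (H(v) = v - 1*(-2) = v + 2 = 2 + v)
((5 + 16)/((-1/(-34) + 33/(-35)) - 55) - 151)*H(-2) = ((5 + 16)/((-1/(-34) + 33/(-35)) - 55) - 151)*(2 - 2) = (21/((-1*(-1/34) + 33*(-1/35)) - 55) - 151)*0 = (21/((1/34 - 33/35) - 55) - 151)*0 = (21/(-1087/1190 - 55) - 151)*0 = (21/(-66537/1190) - 151)*0 = (21*(-1190/66537) - 151)*0 = (-8330/22179 - 151)*0 = -3357359/22179*0 = 0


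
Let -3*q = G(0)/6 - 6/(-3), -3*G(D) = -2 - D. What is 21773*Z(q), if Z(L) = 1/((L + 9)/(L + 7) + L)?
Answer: 49969035/1409 ≈ 35464.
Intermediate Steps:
G(D) = ⅔ + D/3 (G(D) = -(-2 - D)/3 = ⅔ + D/3)
q = -19/27 (q = -((⅔ + (⅓)*0)/6 - 6/(-3))/3 = -((⅔ + 0)*(⅙) - 6*(-⅓))/3 = -((⅔)*(⅙) + 2)/3 = -(⅑ + 2)/3 = -⅓*19/9 = -19/27 ≈ -0.70370)
Z(L) = 1/(L + (9 + L)/(7 + L)) (Z(L) = 1/((9 + L)/(7 + L) + L) = 1/(L + (9 + L)/(7 + L)))
21773*Z(q) = 21773*((7 - 19/27)/(9 + (-19/27)² + 8*(-19/27))) = 21773*((170/27)/(9 + 361/729 - 152/27)) = 21773*((170/27)/(2818/729)) = 21773*((729/2818)*(170/27)) = 21773*(2295/1409) = 49969035/1409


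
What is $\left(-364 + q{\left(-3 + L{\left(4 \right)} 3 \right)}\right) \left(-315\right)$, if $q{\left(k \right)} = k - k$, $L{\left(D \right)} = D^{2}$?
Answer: $114660$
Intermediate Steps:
$q{\left(k \right)} = 0$
$\left(-364 + q{\left(-3 + L{\left(4 \right)} 3 \right)}\right) \left(-315\right) = \left(-364 + 0\right) \left(-315\right) = \left(-364\right) \left(-315\right) = 114660$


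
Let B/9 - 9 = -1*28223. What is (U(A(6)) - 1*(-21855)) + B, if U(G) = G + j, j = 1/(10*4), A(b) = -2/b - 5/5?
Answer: -27848677/120 ≈ -2.3207e+5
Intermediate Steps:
A(b) = -1 - 2/b (A(b) = -2/b - 5*⅕ = -2/b - 1 = -1 - 2/b)
B = -253926 (B = 81 + 9*(-1*28223) = 81 + 9*(-28223) = 81 - 254007 = -253926)
j = 1/40 ≈ 0.025000
U(G) = 1/40 + G (U(G) = G + 1/40 = 1/40 + G)
(U(A(6)) - 1*(-21855)) + B = ((1/40 + (-2 - 1*6)/6) - 1*(-21855)) - 253926 = ((1/40 + (-2 - 6)/6) + 21855) - 253926 = ((1/40 + (⅙)*(-8)) + 21855) - 253926 = ((1/40 - 4/3) + 21855) - 253926 = (-157/120 + 21855) - 253926 = 2622443/120 - 253926 = -27848677/120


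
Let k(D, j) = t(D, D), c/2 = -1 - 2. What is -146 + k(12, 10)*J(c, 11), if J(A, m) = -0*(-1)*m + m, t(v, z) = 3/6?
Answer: -281/2 ≈ -140.50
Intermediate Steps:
t(v, z) = 1/2 (t(v, z) = 3*(1/6) = 1/2)
c = -6 (c = 2*(-1 - 2) = 2*(-3) = -6)
k(D, j) = 1/2
J(A, m) = m (J(A, m) = -0*m + m = -1*0 + m = 0 + m = m)
-146 + k(12, 10)*J(c, 11) = -146 + (1/2)*11 = -146 + 11/2 = -281/2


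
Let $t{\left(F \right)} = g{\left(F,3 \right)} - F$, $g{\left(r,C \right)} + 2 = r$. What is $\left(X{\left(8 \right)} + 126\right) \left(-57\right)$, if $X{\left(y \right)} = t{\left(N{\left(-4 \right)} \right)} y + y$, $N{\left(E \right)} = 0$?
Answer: $-6726$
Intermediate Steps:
$g{\left(r,C \right)} = -2 + r$
$t{\left(F \right)} = -2$ ($t{\left(F \right)} = \left(-2 + F\right) - F = -2$)
$X{\left(y \right)} = - y$ ($X{\left(y \right)} = - 2 y + y = - y$)
$\left(X{\left(8 \right)} + 126\right) \left(-57\right) = \left(\left(-1\right) 8 + 126\right) \left(-57\right) = \left(-8 + 126\right) \left(-57\right) = 118 \left(-57\right) = -6726$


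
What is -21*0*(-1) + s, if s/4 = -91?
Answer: -364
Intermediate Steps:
s = -364 (s = 4*(-91) = -364)
-21*0*(-1) + s = -21*0*(-1) - 364 = 0*(-1) - 364 = 0 - 364 = -364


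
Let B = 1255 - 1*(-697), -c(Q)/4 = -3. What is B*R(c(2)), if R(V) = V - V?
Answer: 0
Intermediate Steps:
c(Q) = 12 (c(Q) = -4*(-3) = 12)
R(V) = 0
B = 1952 (B = 1255 + 697 = 1952)
B*R(c(2)) = 1952*0 = 0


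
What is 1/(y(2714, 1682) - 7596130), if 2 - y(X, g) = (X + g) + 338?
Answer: -1/7600862 ≈ -1.3156e-7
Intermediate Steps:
y(X, g) = -336 - X - g (y(X, g) = 2 - ((X + g) + 338) = 2 - (338 + X + g) = 2 + (-338 - X - g) = -336 - X - g)
1/(y(2714, 1682) - 7596130) = 1/((-336 - 1*2714 - 1*1682) - 7596130) = 1/((-336 - 2714 - 1682) - 7596130) = 1/(-4732 - 7596130) = 1/(-7600862) = -1/7600862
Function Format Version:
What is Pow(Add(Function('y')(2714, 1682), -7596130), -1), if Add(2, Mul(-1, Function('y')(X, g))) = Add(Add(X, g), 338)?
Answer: Rational(-1, 7600862) ≈ -1.3156e-7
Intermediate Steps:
Function('y')(X, g) = Add(-336, Mul(-1, X), Mul(-1, g)) (Function('y')(X, g) = Add(2, Mul(-1, Add(Add(X, g), 338))) = Add(2, Mul(-1, Add(338, X, g))) = Add(2, Add(-338, Mul(-1, X), Mul(-1, g))) = Add(-336, Mul(-1, X), Mul(-1, g)))
Pow(Add(Function('y')(2714, 1682), -7596130), -1) = Pow(Add(Add(-336, Mul(-1, 2714), Mul(-1, 1682)), -7596130), -1) = Pow(Add(Add(-336, -2714, -1682), -7596130), -1) = Pow(Add(-4732, -7596130), -1) = Pow(-7600862, -1) = Rational(-1, 7600862)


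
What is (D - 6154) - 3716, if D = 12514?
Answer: 2644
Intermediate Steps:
(D - 6154) - 3716 = (12514 - 6154) - 3716 = 6360 - 3716 = 2644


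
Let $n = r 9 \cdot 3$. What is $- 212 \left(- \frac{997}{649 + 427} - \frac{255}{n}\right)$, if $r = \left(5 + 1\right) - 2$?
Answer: $\frac{1687414}{2421} \approx 696.99$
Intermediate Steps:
$r = 4$ ($r = 6 - 2 = 4$)
$n = 108$ ($n = 4 \cdot 9 \cdot 3 = 36 \cdot 3 = 108$)
$- 212 \left(- \frac{997}{649 + 427} - \frac{255}{n}\right) = - 212 \left(- \frac{997}{649 + 427} - \frac{255}{108}\right) = - 212 \left(- \frac{997}{1076} - \frac{85}{36}\right) = \left(-212\right) \left(- \frac{15919}{4842}\right) = \frac{1687414}{2421}$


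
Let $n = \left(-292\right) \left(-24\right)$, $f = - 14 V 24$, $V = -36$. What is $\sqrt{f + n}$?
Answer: $4 \sqrt{1194} \approx 138.22$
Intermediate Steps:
$f = 12096$ ($f = \left(-14\right) \left(-36\right) 24 = 504 \cdot 24 = 12096$)
$n = 7008$
$\sqrt{f + n} = \sqrt{12096 + 7008} = \sqrt{19104} = 4 \sqrt{1194}$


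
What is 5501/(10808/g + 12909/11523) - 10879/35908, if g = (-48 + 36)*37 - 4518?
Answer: -1882475077841527/361989302068 ≈ -5200.4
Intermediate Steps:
g = -4962 (g = -12*37 - 4518 = -444 - 4518 = -4962)
5501/(10808/g + 12909/11523) - 10879/35908 = 5501/(10808/(-4962) + 12909/11523) - 10879/35908 = 5501/(10808*(-1/4962) + 12909*(1/11523)) - 10879*1/35908 = 5501/(-5404/2481 + 4303/3841) - 10879/35908 = 5501/(-10081021/9529521) - 10879/35908 = 5501*(-9529521/10081021) - 10879/35908 = -52421895021/10081021 - 10879/35908 = -1882475077841527/361989302068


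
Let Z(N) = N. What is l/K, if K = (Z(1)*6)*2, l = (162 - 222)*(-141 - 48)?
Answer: 945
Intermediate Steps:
l = 11340 (l = -60*(-189) = 11340)
K = 12 (K = (1*6)*2 = 6*2 = 12)
l/K = 11340/12 = 11340*(1/12) = 945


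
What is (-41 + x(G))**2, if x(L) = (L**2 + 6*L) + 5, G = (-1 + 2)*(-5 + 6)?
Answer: 841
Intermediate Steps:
G = 1 (G = 1*1 = 1)
x(L) = 5 + L**2 + 6*L
(-41 + x(G))**2 = (-41 + (5 + 1**2 + 6*1))**2 = (-41 + (5 + 1 + 6))**2 = (-41 + 12)**2 = (-29)**2 = 841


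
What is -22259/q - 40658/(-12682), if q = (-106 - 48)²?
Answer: 340978245/150383156 ≈ 2.2674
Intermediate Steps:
q = 23716 (q = (-154)² = 23716)
-22259/q - 40658/(-12682) = -22259/23716 - 40658/(-12682) = -22259*1/23716 - 40658*(-1/12682) = -22259/23716 + 20329/6341 = 340978245/150383156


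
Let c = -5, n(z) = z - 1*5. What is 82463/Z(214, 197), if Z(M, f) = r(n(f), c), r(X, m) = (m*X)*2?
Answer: -82463/1920 ≈ -42.949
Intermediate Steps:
n(z) = -5 + z (n(z) = z - 5 = -5 + z)
r(X, m) = 2*X*m (r(X, m) = (X*m)*2 = 2*X*m)
Z(M, f) = 50 - 10*f (Z(M, f) = 2*(-5 + f)*(-5) = 50 - 10*f)
82463/Z(214, 197) = 82463/(50 - 10*197) = 82463/(50 - 1970) = 82463/(-1920) = 82463*(-1/1920) = -82463/1920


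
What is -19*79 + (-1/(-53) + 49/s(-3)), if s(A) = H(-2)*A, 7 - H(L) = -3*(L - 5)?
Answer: -476941/318 ≈ -1499.8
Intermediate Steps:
H(L) = -8 + 3*L (H(L) = 7 - (-3)*(L - 5) = 7 - (-3)*(-5 + L) = 7 - (15 - 3*L) = 7 + (-15 + 3*L) = -8 + 3*L)
s(A) = -14*A (s(A) = (-8 + 3*(-2))*A = (-8 - 6)*A = -14*A)
-19*79 + (-1/(-53) + 49/s(-3)) = -19*79 + (-1/(-53) + 49/((-14*(-3)))) = -1501 + (-1*(-1/53) + 49/42) = -1501 + (1/53 + 49*(1/42)) = -1501 + (1/53 + 7/6) = -1501 + 377/318 = -476941/318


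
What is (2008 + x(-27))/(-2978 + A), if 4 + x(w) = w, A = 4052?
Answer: 659/358 ≈ 1.8408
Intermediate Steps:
x(w) = -4 + w
(2008 + x(-27))/(-2978 + A) = (2008 + (-4 - 27))/(-2978 + 4052) = (2008 - 31)/1074 = 1977*(1/1074) = 659/358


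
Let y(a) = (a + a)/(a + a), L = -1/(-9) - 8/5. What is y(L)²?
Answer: 1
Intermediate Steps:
L = -67/45 (L = -1*(-⅑) - 8*⅕ = ⅑ - 8/5 = -67/45 ≈ -1.4889)
y(a) = 1 (y(a) = (2*a)/((2*a)) = (2*a)*(1/(2*a)) = 1)
y(L)² = 1² = 1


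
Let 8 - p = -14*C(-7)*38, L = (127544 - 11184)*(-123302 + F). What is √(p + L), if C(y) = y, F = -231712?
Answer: 2*I*√10327358189 ≈ 2.0325e+5*I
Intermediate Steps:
L = -41309429040 (L = (127544 - 11184)*(-123302 - 231712) = 116360*(-355014) = -41309429040)
p = -3716 (p = 8 - (-14*(-7))*38 = 8 - 98*38 = 8 - 1*3724 = 8 - 3724 = -3716)
√(p + L) = √(-3716 - 41309429040) = √(-41309432756) = 2*I*√10327358189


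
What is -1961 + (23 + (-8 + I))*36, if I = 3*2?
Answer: -1205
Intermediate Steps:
I = 6
-1961 + (23 + (-8 + I))*36 = -1961 + (23 + (-8 + 6))*36 = -1961 + (23 - 2)*36 = -1961 + 21*36 = -1961 + 756 = -1205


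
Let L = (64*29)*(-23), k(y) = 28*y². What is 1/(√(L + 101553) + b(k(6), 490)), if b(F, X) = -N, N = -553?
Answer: 553/246944 - √58865/246944 ≈ 0.0012569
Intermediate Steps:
L = -42688 (L = 1856*(-23) = -42688)
b(F, X) = 553 (b(F, X) = -1*(-553) = 553)
1/(√(L + 101553) + b(k(6), 490)) = 1/(√(-42688 + 101553) + 553) = 1/(√58865 + 553) = 1/(553 + √58865)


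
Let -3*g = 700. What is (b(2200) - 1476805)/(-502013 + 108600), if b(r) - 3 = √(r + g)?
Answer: 1476802/393413 - 10*√177/1180239 ≈ 3.7537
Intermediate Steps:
g = -700/3 (g = -⅓*700 = -700/3 ≈ -233.33)
b(r) = 3 + √(-700/3 + r) (b(r) = 3 + √(r - 700/3) = 3 + √(-700/3 + r))
(b(2200) - 1476805)/(-502013 + 108600) = ((3 + √(-2100 + 9*2200)/3) - 1476805)/(-502013 + 108600) = ((3 + √(-2100 + 19800)/3) - 1476805)/(-393413) = ((3 + √17700/3) - 1476805)*(-1/393413) = ((3 + (10*√177)/3) - 1476805)*(-1/393413) = ((3 + 10*√177/3) - 1476805)*(-1/393413) = (-1476802 + 10*√177/3)*(-1/393413) = 1476802/393413 - 10*√177/1180239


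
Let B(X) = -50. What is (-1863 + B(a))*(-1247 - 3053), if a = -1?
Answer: 8225900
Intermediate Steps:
(-1863 + B(a))*(-1247 - 3053) = (-1863 - 50)*(-1247 - 3053) = -1913*(-4300) = 8225900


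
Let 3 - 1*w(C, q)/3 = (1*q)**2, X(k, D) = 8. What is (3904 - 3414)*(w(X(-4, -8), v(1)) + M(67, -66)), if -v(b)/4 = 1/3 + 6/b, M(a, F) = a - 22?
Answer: -2750860/3 ≈ -9.1695e+5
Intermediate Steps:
M(a, F) = -22 + a
v(b) = -4/3 - 24/b (v(b) = -4*(1/3 + 6/b) = -4/3 - 24/b)
w(C, q) = 9 - 3*q**2
(3904 - 3414)*(w(X(-4, -8), v(1)) + M(67, -66)) = (3904 - 3414)*((9 - 3*(-4/3 - 24/1)**2) + (-22 + 67)) = 490*((9 - 3*(-4/3 - 24*1)**2) + 45) = 490*((9 - 3*(-4/3 - 24)**2) + 45) = 490*((9 - 3*(-76/3)**2) + 45) = 490*((9 - 3*5776/9) + 45) = 490*((9 - 5776/3) + 45) = 490*(-5749/3 + 45) = 490*(-5614/3) = -2750860/3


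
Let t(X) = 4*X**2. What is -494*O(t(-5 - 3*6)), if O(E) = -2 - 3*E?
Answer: 3136900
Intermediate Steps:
-494*O(t(-5 - 3*6)) = -494*(-2 - 12*(-5 - 3*6)**2) = -494*(-2 - 12*(-5 - 18)**2) = -494*(-2 - 12*(-23)**2) = -494*(-2 - 12*529) = -494*(-2 - 3*2116) = -494*(-2 - 6348) = -494*(-6350) = 3136900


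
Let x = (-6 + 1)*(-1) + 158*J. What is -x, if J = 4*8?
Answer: -5061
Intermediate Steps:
J = 32
x = 5061 (x = (-6 + 1)*(-1) + 158*32 = -5*(-1) + 5056 = 5 + 5056 = 5061)
-x = -1*5061 = -5061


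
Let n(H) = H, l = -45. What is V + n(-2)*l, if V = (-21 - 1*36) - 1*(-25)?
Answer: 58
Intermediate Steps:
V = -32 (V = (-21 - 36) + 25 = -57 + 25 = -32)
V + n(-2)*l = -32 - 2*(-45) = -32 + 90 = 58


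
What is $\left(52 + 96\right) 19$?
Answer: $2812$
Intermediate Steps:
$\left(52 + 96\right) 19 = 148 \cdot 19 = 2812$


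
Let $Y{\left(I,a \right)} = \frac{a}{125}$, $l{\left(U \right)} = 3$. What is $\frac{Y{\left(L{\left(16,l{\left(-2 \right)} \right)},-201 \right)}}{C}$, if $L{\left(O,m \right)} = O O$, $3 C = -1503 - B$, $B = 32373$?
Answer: $\frac{67}{470500} \approx 0.0001424$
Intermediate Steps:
$C = -11292$ ($C = \frac{-1503 - 32373}{3} = \frac{1}{3} \left(-33876\right) = -11292$)
$L{\left(O,m \right)} = O^{2}$
$Y{\left(I,a \right)} = \frac{a}{125}$ ($Y{\left(I,a \right)} = a \frac{1}{125} = \frac{a}{125}$)
$\frac{Y{\left(L{\left(16,l{\left(-2 \right)} \right)},-201 \right)}}{C} = \frac{\frac{1}{125} \left(-201\right)}{-11292} = \left(- \frac{201}{125}\right) \left(- \frac{1}{11292}\right) = \frac{67}{470500}$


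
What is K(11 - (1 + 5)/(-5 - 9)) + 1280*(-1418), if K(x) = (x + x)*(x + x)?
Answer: -88911360/49 ≈ -1.8145e+6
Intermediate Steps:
K(x) = 4*x² (K(x) = (2*x)*(2*x) = 4*x²)
K(11 - (1 + 5)/(-5 - 9)) + 1280*(-1418) = 4*(11 - (1 + 5)/(-5 - 9))² + 1280*(-1418) = 4*(11 - 6/(-14))² - 1815040 = 4*(11 - 6*(-1)/14)² - 1815040 = 4*(11 - 1*(-3/7))² - 1815040 = 4*(11 + 3/7)² - 1815040 = 4*(80/7)² - 1815040 = 4*(6400/49) - 1815040 = 25600/49 - 1815040 = -88911360/49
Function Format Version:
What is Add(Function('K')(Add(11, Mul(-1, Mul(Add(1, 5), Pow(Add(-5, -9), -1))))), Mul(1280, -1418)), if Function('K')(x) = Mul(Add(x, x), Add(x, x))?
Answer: Rational(-88911360, 49) ≈ -1.8145e+6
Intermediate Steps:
Function('K')(x) = Mul(4, Pow(x, 2)) (Function('K')(x) = Mul(Mul(2, x), Mul(2, x)) = Mul(4, Pow(x, 2)))
Add(Function('K')(Add(11, Mul(-1, Mul(Add(1, 5), Pow(Add(-5, -9), -1))))), Mul(1280, -1418)) = Add(Mul(4, Pow(Add(11, Mul(-1, Mul(Add(1, 5), Pow(Add(-5, -9), -1)))), 2)), Mul(1280, -1418)) = Add(Mul(4, Pow(Add(11, Mul(-1, Mul(6, Pow(-14, -1)))), 2)), -1815040) = Add(Mul(4, Pow(Add(11, Mul(-1, Mul(6, Rational(-1, 14)))), 2)), -1815040) = Add(Mul(4, Pow(Add(11, Mul(-1, Rational(-3, 7))), 2)), -1815040) = Add(Mul(4, Pow(Add(11, Rational(3, 7)), 2)), -1815040) = Add(Mul(4, Pow(Rational(80, 7), 2)), -1815040) = Add(Mul(4, Rational(6400, 49)), -1815040) = Add(Rational(25600, 49), -1815040) = Rational(-88911360, 49)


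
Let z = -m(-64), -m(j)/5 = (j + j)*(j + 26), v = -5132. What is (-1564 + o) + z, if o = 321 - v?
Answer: 28209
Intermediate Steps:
m(j) = -10*j*(26 + j) (m(j) = -5*(j + j)*(j + 26) = -5*2*j*(26 + j) = -10*j*(26 + j))
o = 5453 (o = 321 - 1*(-5132) = 321 + 5132 = 5453)
z = 24320 (z = -(-10)*(-64)*(26 - 64) = -(-10)*(-64)*(-38) = -1*(-24320) = 24320)
(-1564 + o) + z = (-1564 + 5453) + 24320 = 3889 + 24320 = 28209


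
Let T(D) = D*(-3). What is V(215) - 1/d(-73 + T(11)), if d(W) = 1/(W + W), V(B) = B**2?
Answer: 46437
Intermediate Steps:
T(D) = -3*D
d(W) = 1/(2*W)
V(215) - 1/d(-73 + T(11)) = 215**2 - 1/(1/(2*(-73 - 3*11))) = 46225 - 1/(1/(2*(-73 - 33))) = 46225 - 1/((1/2)/(-106)) = 46225 - 1/((1/2)*(-1/106)) = 46225 - 1/(-1/212) = 46225 - 1*(-212) = 46225 + 212 = 46437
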